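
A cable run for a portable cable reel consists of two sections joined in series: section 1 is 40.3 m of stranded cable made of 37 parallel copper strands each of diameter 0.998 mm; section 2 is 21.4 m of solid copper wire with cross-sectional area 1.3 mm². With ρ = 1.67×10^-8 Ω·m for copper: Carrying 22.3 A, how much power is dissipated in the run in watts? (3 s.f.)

148 W

Section 1: A_strand = π(4.9900e-04)² = 7.823e-07 m²; R₁ = ρL/(N·A_s) = (1.67×10^-8)(40.3)/(37×7.823e-07) = 0.02325 Ω
Section 2: A = 1.3 mm² = 1.300e-06 m²
R₂ = (1.67×10^-8)(21.4)/(1.300e-06) = 0.2749 Ω
R = R₁ + R₂ = 0.2982 Ω
P = I²R = (22.3)² × 0.2982 = 148 W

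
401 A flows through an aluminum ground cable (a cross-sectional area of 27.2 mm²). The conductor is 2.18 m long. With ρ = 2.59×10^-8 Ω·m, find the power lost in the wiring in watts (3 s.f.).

334 W

A = 27.2 mm² = 2.720e-05 m²
R = ρL/A = (2.59×10^-8)(2.18)/(2.720e-05) = 0.002076 Ω
P = I²R = (401)² × 0.002076 = 334 W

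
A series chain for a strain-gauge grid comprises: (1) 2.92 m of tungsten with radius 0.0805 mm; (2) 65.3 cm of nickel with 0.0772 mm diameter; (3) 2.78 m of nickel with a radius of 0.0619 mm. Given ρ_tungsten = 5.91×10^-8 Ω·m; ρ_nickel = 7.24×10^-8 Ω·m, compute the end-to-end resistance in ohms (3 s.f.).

Seg 1: A = πr² = π(8.0500e-05 m)² = 2.036e-08 m²
R_1 = (5.91×10^-8)(2.92)/(2.036e-08) = 8.477 Ω
Seg 2: A = π(d/2)² = π(3.8600e-05 m)² = 4.681e-09 m²
R_2 = (7.24×10^-8)(0.653)/(4.681e-09) = 10.1 Ω
Seg 3: A = πr² = π(6.1900e-05 m)² = 1.204e-08 m²
R_3 = (7.24×10^-8)(2.78)/(1.204e-08) = 16.72 Ω
R_total = R_1 + R_2 + R_3 = 35.3 Ω

35.3 Ω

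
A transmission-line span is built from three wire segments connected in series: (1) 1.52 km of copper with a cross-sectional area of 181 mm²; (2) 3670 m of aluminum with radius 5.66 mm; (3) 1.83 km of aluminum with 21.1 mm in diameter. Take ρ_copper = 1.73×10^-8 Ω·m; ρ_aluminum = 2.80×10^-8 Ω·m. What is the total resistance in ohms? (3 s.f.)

Seg 1: A = 181 mm² = 1.810e-04 m²
R_1 = (1.73×10^-8)(1520)/(1.810e-04) = 0.1453 Ω
Seg 2: A = πr² = π(5.6600e-03 m)² = 1.006e-04 m²
R_2 = (2.80×10^-8)(3670)/(1.006e-04) = 1.021 Ω
Seg 3: A = π(d/2)² = π(1.0550e-02 m)² = 3.497e-04 m²
R_3 = (2.80×10^-8)(1830)/(3.497e-04) = 0.1465 Ω
R_total = R_1 + R_2 + R_3 = 1.31 Ω

1.31 Ω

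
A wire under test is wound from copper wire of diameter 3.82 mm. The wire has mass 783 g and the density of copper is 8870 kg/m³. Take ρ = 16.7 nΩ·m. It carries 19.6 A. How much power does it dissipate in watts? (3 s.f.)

4.31 W

ρ = 16.7 nΩ·m = 1.67×10^-8 Ω·m
A = π(d/2)² = π(1.9100e-03 m)² = 1.1461e-05 m²
L = m/(density·A) = 0.783/(8870×1.1461e-05) = 7.702 m
R = ρL/A = (1.67×10^-8)(7.702)/(1.1461e-05) = 0.01122 Ω
P = I²R = (19.6)² × 0.01122 = 4.31 W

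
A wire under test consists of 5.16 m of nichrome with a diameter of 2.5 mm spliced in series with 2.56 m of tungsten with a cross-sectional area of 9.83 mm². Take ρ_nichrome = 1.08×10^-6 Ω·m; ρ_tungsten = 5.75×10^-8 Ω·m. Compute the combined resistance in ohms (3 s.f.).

Segment 1: A = π(d/2)² = π(1.2500e-03 m)² = 4.909e-06 m²
R₁ = ρL/A = (1.08×10^-6)(5.16)/(4.909e-06) = 1.135 Ω
Segment 2: A = 9.83 mm² = 9.830e-06 m²
R₂ = (5.75×10^-8)(2.56)/(9.830e-06) = 0.01497 Ω
R = R₁ + R₂ = 1.15 Ω

1.15 Ω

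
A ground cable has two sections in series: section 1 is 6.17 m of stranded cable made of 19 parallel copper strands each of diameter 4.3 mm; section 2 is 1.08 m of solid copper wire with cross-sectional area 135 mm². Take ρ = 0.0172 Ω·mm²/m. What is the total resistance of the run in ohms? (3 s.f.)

5.22×10^-4 Ω

ρ = 0.0172 Ω·mm²/m = 1.72×10^-8 Ω·m
Section 1: A_strand = π(2.1500e-03)² = 1.452e-05 m²; R₁ = ρL/(N·A_s) = (1.72×10^-8)(6.17)/(19×1.452e-05) = 3.846×10^-4 Ω
Section 2: A = 135 mm² = 1.350e-04 m²
R₂ = (1.72×10^-8)(1.08)/(1.350e-04) = 1.376×10^-4 Ω
R = R₁ + R₂ = 5.22×10^-4 Ω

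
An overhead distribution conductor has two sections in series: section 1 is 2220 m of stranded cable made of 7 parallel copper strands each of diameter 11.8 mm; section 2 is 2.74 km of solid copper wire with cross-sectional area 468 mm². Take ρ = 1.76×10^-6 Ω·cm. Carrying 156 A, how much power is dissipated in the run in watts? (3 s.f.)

3750 W

ρ = 1.76×10^-6 Ω·cm = 1.76×10^-8 Ω·m
Section 1: A_strand = π(5.9000e-03)² = 1.094e-04 m²; R₁ = ρL/(N·A_s) = (1.76×10^-8)(2220)/(7×1.094e-04) = 0.05104 Ω
Section 2: A = 468 mm² = 4.680e-04 m²
R₂ = (1.76×10^-8)(2740)/(4.680e-04) = 0.103 Ω
R = R₁ + R₂ = 0.1541 Ω
P = I²R = (156)² × 0.1541 = 3750 W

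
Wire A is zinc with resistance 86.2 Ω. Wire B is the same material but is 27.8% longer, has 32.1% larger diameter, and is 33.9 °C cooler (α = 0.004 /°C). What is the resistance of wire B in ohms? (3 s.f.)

R ∝ ρL/d² with ρ ∝ (1+αΔT), so R_B/R_A = (1 + 27.8/100) × (1 + 32.1/100)⁻² × (1 − 0.004×33.9)
= 1.278 × 0.573 × 0.8644 = 0.6331
R_B = 0.6331 × 86.2 = 54.6 Ω

54.6 Ω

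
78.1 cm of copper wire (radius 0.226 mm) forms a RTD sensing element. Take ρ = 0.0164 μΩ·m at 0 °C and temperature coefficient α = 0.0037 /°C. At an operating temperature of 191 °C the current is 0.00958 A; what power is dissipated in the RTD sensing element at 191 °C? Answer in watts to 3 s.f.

1.25×10^-5 W

ρ = 0.0164 μΩ·m = 1.64×10^-8 Ω·m
A = πr² = π(2.2600e-04 m)² = 1.605e-07 m²
R₍0₎ = ρL/A = (1.64×10^-8)(0.781)/(1.605e-07) = 0.07982 Ω
R₍191₎ = R₍0₎(1 + αΔT) = 0.07982 × (1 + 0.0037×191) = 0.1362 Ω
P = I²R = (0.00958)² × 0.1362 = 1.25×10^-5 W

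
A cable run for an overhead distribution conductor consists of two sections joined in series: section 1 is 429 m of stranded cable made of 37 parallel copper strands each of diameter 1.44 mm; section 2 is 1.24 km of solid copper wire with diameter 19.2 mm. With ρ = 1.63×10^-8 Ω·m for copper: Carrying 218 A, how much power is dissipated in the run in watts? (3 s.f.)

Section 1: A_strand = π(7.2000e-04)² = 1.629e-06 m²; R₁ = ρL/(N·A_s) = (1.63×10^-8)(429)/(37×1.629e-06) = 0.116 Ω
Section 2: A = π(d/2)² = π(9.6000e-03 m)² = 2.895e-04 m²
R₂ = (1.63×10^-8)(1240)/(2.895e-04) = 0.06981 Ω
R = R₁ + R₂ = 0.1859 Ω
P = I²R = (218)² × 0.1859 = 8830 W

8830 W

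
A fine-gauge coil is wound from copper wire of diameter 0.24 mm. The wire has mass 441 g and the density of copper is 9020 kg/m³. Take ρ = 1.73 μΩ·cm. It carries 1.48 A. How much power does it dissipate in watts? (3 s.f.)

905 W

ρ = 1.73 μΩ·cm = 1.73×10^-8 Ω·m
A = π(d/2)² = π(1.2000e-04 m)² = 4.5239e-08 m²
L = m/(density·A) = 0.441/(9020×4.5239e-08) = 1081 m
R = ρL/A = (1.73×10^-8)(1081)/(4.5239e-08) = 413.3 Ω
P = I²R = (1.48)² × 413.3 = 905 W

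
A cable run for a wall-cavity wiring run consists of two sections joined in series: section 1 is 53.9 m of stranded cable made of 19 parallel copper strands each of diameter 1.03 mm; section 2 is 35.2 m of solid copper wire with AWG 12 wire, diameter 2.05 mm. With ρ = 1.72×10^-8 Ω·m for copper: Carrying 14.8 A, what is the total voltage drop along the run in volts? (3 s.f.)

3.58 V

Section 1: A_strand = π(5.1500e-04)² = 8.332e-07 m²; R₁ = ρL/(N·A_s) = (1.72×10^-8)(53.9)/(19×8.332e-07) = 0.05856 Ω
Section 2: A = π(2.05/2 mm)² = π(1.0250e-03 m)² = 3.301e-06 m²
R₂ = (1.72×10^-8)(35.2)/(3.301e-06) = 0.1834 Ω
R = R₁ + R₂ = 0.242 Ω
V = IR = 14.8 × 0.242 = 3.58 V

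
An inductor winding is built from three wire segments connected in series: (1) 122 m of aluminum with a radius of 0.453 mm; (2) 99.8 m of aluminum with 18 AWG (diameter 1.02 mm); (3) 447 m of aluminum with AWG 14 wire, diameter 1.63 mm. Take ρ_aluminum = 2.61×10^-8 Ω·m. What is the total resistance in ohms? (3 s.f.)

13.7 Ω

Seg 1: A = πr² = π(4.5300e-04 m)² = 6.447e-07 m²
R_1 = (2.61×10^-8)(122)/(6.447e-07) = 4.939 Ω
Seg 2: A = π(1.02/2 mm)² = π(5.1000e-04 m)² = 8.171e-07 m²
R_2 = (2.61×10^-8)(99.8)/(8.171e-07) = 3.188 Ω
Seg 3: A = π(1.63/2 mm)² = π(8.1500e-04 m)² = 2.087e-06 m²
R_3 = (2.61×10^-8)(447)/(2.087e-06) = 5.591 Ω
R_total = R_1 + R_2 + R_3 = 13.7 Ω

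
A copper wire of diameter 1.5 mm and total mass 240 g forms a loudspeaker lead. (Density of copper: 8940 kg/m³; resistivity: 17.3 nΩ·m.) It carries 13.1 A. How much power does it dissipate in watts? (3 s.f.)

ρ = 17.3 nΩ·m = 1.73×10^-8 Ω·m
A = π(d/2)² = π(7.5000e-04 m)² = 1.7671e-06 m²
L = m/(density·A) = 0.24/(8940×1.7671e-06) = 15.19 m
R = ρL/A = (1.73×10^-8)(15.19)/(1.7671e-06) = 0.1487 Ω
P = I²R = (13.1)² × 0.1487 = 25.5 W

25.5 W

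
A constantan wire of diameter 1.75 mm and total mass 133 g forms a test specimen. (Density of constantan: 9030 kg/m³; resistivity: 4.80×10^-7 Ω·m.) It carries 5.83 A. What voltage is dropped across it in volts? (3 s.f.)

7.12 V

A = π(d/2)² = π(8.7500e-04 m)² = 2.4053e-06 m²
L = m/(density·A) = 0.133/(9030×2.4053e-06) = 6.123 m
R = ρL/A = (4.80×10^-7)(6.123)/(2.4053e-06) = 1.222 Ω
V = IR = 5.83 × 1.222 = 7.12 V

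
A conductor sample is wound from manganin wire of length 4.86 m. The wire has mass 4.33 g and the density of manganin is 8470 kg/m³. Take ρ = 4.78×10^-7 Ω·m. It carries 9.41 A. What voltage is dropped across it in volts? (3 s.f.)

208 V

A = m/(density·L) = 0.00433/(8470×4.86) = 1.0519e-07 m²
R = ρL/A = (4.78×10^-7)(4.86)/(1.0519e-07) = 22.08 Ω
V = IR = 9.41 × 22.08 = 208 V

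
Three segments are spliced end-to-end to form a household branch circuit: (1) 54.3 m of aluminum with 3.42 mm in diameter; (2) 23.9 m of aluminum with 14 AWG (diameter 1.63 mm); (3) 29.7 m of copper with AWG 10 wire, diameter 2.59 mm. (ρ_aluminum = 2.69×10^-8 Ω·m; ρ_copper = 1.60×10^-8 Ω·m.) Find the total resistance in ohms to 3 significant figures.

Seg 1: A = π(d/2)² = π(1.7100e-03 m)² = 9.186e-06 m²
R_1 = (2.69×10^-8)(54.3)/(9.186e-06) = 0.159 Ω
Seg 2: A = π(1.63/2 mm)² = π(8.1500e-04 m)² = 2.087e-06 m²
R_2 = (2.69×10^-8)(23.9)/(2.087e-06) = 0.3081 Ω
Seg 3: A = π(2.59/2 mm)² = π(1.2950e-03 m)² = 5.269e-06 m²
R_3 = (1.60×10^-8)(29.7)/(5.269e-06) = 0.0902 Ω
R_total = R_1 + R_2 + R_3 = 0.557 Ω

0.557 Ω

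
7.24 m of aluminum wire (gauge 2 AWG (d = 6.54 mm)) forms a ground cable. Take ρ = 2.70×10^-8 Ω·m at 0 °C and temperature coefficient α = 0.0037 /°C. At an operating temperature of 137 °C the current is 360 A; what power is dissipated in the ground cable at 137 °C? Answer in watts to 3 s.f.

1140 W

A = π(6.54/2 mm)² = π(3.2700e-03 m)² = 3.359e-05 m²
R₍0₎ = ρL/A = (2.70×10^-8)(7.24)/(3.359e-05) = 0.005819 Ω
R₍137₎ = R₍0₎(1 + αΔT) = 0.005819 × (1 + 0.0037×137) = 0.008769 Ω
P = I²R = (360)² × 0.008769 = 1140 W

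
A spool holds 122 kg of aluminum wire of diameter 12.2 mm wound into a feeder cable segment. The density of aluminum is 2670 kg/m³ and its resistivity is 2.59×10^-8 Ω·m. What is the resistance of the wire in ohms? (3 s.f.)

A = π(d/2)² = π(6.1000e-03 m)² = 1.1690e-04 m²
L = m/(density·A) = 122/(2670×1.1690e-04) = 390.9 m
R = ρL/A = (2.59×10^-8)(390.9)/(1.1690e-04) = 0.0866 Ω

0.0866 Ω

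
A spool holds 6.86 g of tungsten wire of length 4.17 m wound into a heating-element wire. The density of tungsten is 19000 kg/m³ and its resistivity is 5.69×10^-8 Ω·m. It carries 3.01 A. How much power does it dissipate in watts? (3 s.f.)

A = m/(density·L) = 0.00686/(19000×4.17) = 8.6583e-08 m²
R = ρL/A = (5.69×10^-8)(4.17)/(8.6583e-08) = 2.74 Ω
P = I²R = (3.01)² × 2.74 = 24.8 W

24.8 W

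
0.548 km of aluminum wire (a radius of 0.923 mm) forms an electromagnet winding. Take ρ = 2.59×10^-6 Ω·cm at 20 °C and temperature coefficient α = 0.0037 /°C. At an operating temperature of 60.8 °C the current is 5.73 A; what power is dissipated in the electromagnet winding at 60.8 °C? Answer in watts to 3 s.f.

ρ = 2.59×10^-6 Ω·cm = 2.59×10^-8 Ω·m
A = πr² = π(9.2300e-04 m)² = 2.676e-06 m²
R₍20₎ = ρL/A = (2.59×10^-8)(548)/(2.676e-06) = 5.303 Ω
R₍60.8₎ = R₍20₎(1 + αΔT) = 5.303 × (1 + 0.0037×40.8) = 6.104 Ω
P = I²R = (5.73)² × 6.104 = 200 W

200 W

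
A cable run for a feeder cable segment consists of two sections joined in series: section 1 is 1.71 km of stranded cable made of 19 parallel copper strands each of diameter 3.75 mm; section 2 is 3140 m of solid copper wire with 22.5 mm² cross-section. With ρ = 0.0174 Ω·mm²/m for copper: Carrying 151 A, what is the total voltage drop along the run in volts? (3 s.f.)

ρ = 0.0174 Ω·mm²/m = 1.74×10^-8 Ω·m
Section 1: A_strand = π(1.8750e-03)² = 1.104e-05 m²; R₁ = ρL/(N·A_s) = (1.74×10^-8)(1710)/(19×1.104e-05) = 0.1418 Ω
Section 2: A = 22.5 mm² = 2.250e-05 m²
R₂ = (1.74×10^-8)(3140)/(2.250e-05) = 2.428 Ω
R = R₁ + R₂ = 2.57 Ω
V = IR = 151 × 2.57 = 388 V

388 V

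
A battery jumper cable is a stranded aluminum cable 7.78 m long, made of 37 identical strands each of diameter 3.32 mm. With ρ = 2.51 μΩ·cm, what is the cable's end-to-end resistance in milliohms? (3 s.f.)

0.610 mΩ

ρ = 2.51 μΩ·cm = 2.51×10^-8 Ω·m
A_strand = π(1.6600e-03 m)² = 8.657e-06 m²
R_strand = ρL/A = (2.51×10^-8)(7.78)/(8.657e-06) = 0.02256 Ω
R_total = R_strand/N = 0.02256/37 = 0.610 mΩ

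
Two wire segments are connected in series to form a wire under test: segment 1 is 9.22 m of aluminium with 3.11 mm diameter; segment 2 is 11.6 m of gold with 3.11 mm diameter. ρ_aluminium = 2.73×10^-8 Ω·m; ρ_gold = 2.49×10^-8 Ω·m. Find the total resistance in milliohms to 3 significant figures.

71.2 mΩ

Segment 1: A = π(d/2)² = π(1.5550e-03 m)² = 7.596e-06 m²
R₁ = ρL/A = (2.73×10^-8)(9.22)/(7.596e-06) = 0.03313 Ω
R₂ = (2.49×10^-8)(11.6)/(7.596e-06) = 0.03802 Ω
R = R₁ + R₂ = 71.2 mΩ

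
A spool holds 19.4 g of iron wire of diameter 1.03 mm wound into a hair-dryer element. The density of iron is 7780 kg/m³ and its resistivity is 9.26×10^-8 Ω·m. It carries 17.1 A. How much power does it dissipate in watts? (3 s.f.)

97.3 W

A = π(d/2)² = π(5.1500e-04 m)² = 8.3323e-07 m²
L = m/(density·A) = 0.0194/(7780×8.3323e-07) = 2.993 m
R = ρL/A = (9.26×10^-8)(2.993)/(8.3323e-07) = 0.3326 Ω
P = I²R = (17.1)² × 0.3326 = 97.3 W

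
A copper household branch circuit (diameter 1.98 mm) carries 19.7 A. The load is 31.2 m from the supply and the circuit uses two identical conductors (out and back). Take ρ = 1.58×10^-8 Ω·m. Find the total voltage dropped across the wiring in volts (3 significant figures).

A = π(d/2)² = π(9.9000e-04 m)² = 3.079e-06 m²
Total conductor length (both ways) L = 2 × 31.2 = 62.4 m
R = ρL/A = (1.58×10^-8)(62.4)/(3.079e-06) = 0.3202 Ω
V = IR = 19.7 × 0.3202 = 6.31 V

6.31 V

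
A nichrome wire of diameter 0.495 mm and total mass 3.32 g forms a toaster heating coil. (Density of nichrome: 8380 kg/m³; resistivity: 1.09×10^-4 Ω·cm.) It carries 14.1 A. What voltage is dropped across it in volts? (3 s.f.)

164 V

ρ = 1.09×10^-4 Ω·cm = 1.09×10^-6 Ω·m
A = π(d/2)² = π(2.4750e-04 m)² = 1.9244e-07 m²
L = m/(density·A) = 0.00332/(8380×1.9244e-07) = 2.059 m
R = ρL/A = (1.09×10^-6)(2.059)/(1.9244e-07) = 11.66 Ω
V = IR = 14.1 × 11.66 = 164 V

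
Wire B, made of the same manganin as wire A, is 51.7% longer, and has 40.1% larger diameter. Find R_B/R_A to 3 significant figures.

0.773

R ∝ L/d², so R_B/R_A = (1 + 51.7/100) × (1 + 40.1/100)⁻²
= 1.517 × 0.5095 = 0.773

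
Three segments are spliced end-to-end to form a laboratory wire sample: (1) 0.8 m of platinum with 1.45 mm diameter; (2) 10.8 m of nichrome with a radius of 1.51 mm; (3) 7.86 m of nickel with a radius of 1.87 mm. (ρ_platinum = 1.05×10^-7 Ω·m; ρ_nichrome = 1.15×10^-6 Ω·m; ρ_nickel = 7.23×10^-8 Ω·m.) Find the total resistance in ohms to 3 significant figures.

Seg 1: A = π(d/2)² = π(7.2500e-04 m)² = 1.651e-06 m²
R_1 = (1.05×10^-7)(0.8)/(1.651e-06) = 0.05087 Ω
Seg 2: A = πr² = π(1.5100e-03 m)² = 7.163e-06 m²
R_2 = (1.15×10^-6)(10.8)/(7.163e-06) = 1.734 Ω
Seg 3: A = πr² = π(1.8700e-03 m)² = 1.099e-05 m²
R_3 = (7.23×10^-8)(7.86)/(1.099e-05) = 0.05173 Ω
R_total = R_1 + R_2 + R_3 = 1.84 Ω

1.84 Ω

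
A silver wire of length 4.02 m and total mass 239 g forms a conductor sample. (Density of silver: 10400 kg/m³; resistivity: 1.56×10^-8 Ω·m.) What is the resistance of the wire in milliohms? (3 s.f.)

A = m/(density·L) = 0.239/(10400×4.02) = 5.7166e-06 m²
R = ρL/A = (1.56×10^-8)(4.02)/(5.7166e-06) = 11.0 mΩ

11.0 mΩ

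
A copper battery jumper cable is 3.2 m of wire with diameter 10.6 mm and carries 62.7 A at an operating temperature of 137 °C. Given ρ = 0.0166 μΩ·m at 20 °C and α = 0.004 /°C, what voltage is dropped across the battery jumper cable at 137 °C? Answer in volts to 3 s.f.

0.0554 V

ρ = 0.0166 μΩ·m = 1.66×10^-8 Ω·m
A = π(d/2)² = π(5.3000e-03 m)² = 8.825e-05 m²
R₍20₎ = ρL/A = (1.66×10^-8)(3.2)/(8.825e-05) = 6.019×10^-4 Ω
R₍137₎ = R₍20₎(1 + αΔT) = 6.019×10^-4 × (1 + 0.004×117) = 8.837×10^-4 Ω
V = IR = 62.7 × 8.837×10^-4 = 0.0554 V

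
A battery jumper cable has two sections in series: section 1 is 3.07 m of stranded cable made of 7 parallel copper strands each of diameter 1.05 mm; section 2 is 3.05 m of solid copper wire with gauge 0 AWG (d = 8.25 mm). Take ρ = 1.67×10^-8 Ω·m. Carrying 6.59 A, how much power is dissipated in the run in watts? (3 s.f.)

Section 1: A_strand = π(5.2500e-04)² = 8.659e-07 m²; R₁ = ρL/(N·A_s) = (1.67×10^-8)(3.07)/(7×8.659e-07) = 0.008458 Ω
Section 2: A = π(8.25/2 mm)² = π(4.1250e-03 m)² = 5.346e-05 m²
R₂ = (1.67×10^-8)(3.05)/(5.346e-05) = 9.528×10^-4 Ω
R = R₁ + R₂ = 0.009411 Ω
P = I²R = (6.59)² × 0.009411 = 0.409 W

0.409 W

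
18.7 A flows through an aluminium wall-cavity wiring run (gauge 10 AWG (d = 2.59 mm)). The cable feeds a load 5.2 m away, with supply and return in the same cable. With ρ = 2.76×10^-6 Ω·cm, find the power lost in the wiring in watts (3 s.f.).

19.1 W

ρ = 2.76×10^-6 Ω·cm = 2.76×10^-8 Ω·m
A = π(2.59/2 mm)² = π(1.2950e-03 m)² = 5.269e-06 m²
Total conductor length (both ways) L = 2 × 5.2 = 10.4 m
R = ρL/A = (2.76×10^-8)(10.4)/(5.269e-06) = 0.05448 Ω
P = I²R = (18.7)² × 0.05448 = 19.1 W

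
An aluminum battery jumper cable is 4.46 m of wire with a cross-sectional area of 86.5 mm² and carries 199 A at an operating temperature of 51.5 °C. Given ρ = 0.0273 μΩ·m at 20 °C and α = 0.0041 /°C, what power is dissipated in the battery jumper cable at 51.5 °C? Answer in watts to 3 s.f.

ρ = 0.0273 μΩ·m = 2.73×10^-8 Ω·m
A = 86.5 mm² = 8.650e-05 m²
R₍20₎ = ρL/A = (2.73×10^-8)(4.46)/(8.650e-05) = 0.001408 Ω
R₍51.5₎ = R₍20₎(1 + αΔT) = 0.001408 × (1 + 0.0041×31.5) = 0.001589 Ω
P = I²R = (199)² × 0.001589 = 62.9 W

62.9 W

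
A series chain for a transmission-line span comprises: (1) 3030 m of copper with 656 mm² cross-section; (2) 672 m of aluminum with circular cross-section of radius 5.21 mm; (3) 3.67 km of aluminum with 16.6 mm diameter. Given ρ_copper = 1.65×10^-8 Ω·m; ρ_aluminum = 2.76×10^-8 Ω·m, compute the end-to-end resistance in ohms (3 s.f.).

Seg 1: A = 656 mm² = 6.560e-04 m²
R_1 = (1.65×10^-8)(3030)/(6.560e-04) = 0.07621 Ω
Seg 2: A = πr² = π(5.2100e-03 m)² = 8.528e-05 m²
R_2 = (2.76×10^-8)(672)/(8.528e-05) = 0.2175 Ω
Seg 3: A = π(d/2)² = π(8.3000e-03 m)² = 2.164e-04 m²
R_3 = (2.76×10^-8)(3670)/(2.164e-04) = 0.468 Ω
R_total = R_1 + R_2 + R_3 = 0.762 Ω

0.762 Ω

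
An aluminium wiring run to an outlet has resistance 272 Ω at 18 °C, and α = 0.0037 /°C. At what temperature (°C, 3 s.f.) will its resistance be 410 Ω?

R = R₀(1 + α(T − T₀)) ⇒ T = T₀ + (R/R₀ − 1)/α
T = 18 + (410/272 − 1)/0.0037 = 18 + (0.5074)/0.0037 = 155 °C

155 °C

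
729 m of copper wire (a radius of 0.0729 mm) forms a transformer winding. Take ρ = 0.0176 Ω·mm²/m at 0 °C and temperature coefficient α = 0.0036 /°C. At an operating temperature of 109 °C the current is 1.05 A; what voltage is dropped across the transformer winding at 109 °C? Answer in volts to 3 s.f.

ρ = 0.0176 Ω·mm²/m = 1.76×10^-8 Ω·m
A = πr² = π(7.2900e-05 m)² = 1.670e-08 m²
R₍0₎ = ρL/A = (1.76×10^-8)(729)/(1.670e-08) = 768.5 Ω
R₍109₎ = R₍0₎(1 + αΔT) = 768.5 × (1 + 0.0036×109) = 1070 Ω
V = IR = 1.05 × 1070 = 1120 V

1120 V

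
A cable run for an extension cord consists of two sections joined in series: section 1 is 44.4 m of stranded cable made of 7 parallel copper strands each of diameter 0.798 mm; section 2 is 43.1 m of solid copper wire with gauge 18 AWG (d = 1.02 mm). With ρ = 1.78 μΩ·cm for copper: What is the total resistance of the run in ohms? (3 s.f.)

ρ = 1.78 μΩ·cm = 1.78×10^-8 Ω·m
Section 1: A_strand = π(3.9900e-04)² = 5.001e-07 m²; R₁ = ρL/(N·A_s) = (1.78×10^-8)(44.4)/(7×5.001e-07) = 0.2257 Ω
Section 2: A = π(1.02/2 mm)² = π(5.1000e-04 m)² = 8.171e-07 m²
R₂ = (1.78×10^-8)(43.1)/(8.171e-07) = 0.9389 Ω
R = R₁ + R₂ = 1.16 Ω

1.16 Ω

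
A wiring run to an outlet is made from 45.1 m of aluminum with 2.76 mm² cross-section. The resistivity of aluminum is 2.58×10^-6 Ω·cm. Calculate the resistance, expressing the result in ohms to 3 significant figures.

ρ = 2.58×10^-6 Ω·cm = 2.58×10^-8 Ω·m
A = 2.76 mm² = 2.760e-06 m²
R = ρL/A = (2.58×10^-8)(45.1 m)/(2.760e-06 m²) = 0.422 Ω

0.422 Ω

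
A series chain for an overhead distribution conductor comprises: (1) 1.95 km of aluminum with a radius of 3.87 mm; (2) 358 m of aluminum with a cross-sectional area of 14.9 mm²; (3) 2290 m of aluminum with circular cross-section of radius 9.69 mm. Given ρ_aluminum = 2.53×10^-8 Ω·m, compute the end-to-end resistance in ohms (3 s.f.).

1.85 Ω

Seg 1: A = πr² = π(3.8700e-03 m)² = 4.705e-05 m²
R_1 = (2.53×10^-8)(1950)/(4.705e-05) = 1.049 Ω
Seg 2: A = 14.9 mm² = 1.490e-05 m²
R_2 = (2.53×10^-8)(358)/(1.490e-05) = 0.6079 Ω
Seg 3: A = πr² = π(9.6900e-03 m)² = 2.950e-04 m²
R_3 = (2.53×10^-8)(2290)/(2.950e-04) = 0.1964 Ω
R_total = R_1 + R_2 + R_3 = 1.85 Ω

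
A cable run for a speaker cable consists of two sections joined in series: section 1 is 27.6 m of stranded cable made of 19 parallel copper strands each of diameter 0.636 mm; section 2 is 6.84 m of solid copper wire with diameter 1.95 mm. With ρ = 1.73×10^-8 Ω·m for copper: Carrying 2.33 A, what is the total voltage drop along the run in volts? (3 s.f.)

Section 1: A_strand = π(3.1800e-04)² = 3.177e-07 m²; R₁ = ρL/(N·A_s) = (1.73×10^-8)(27.6)/(19×3.177e-07) = 0.0791 Ω
Section 2: A = π(d/2)² = π(9.7500e-04 m)² = 2.986e-06 m²
R₂ = (1.73×10^-8)(6.84)/(2.986e-06) = 0.03962 Ω
R = R₁ + R₂ = 0.1187 Ω
V = IR = 2.33 × 0.1187 = 0.277 V

0.277 V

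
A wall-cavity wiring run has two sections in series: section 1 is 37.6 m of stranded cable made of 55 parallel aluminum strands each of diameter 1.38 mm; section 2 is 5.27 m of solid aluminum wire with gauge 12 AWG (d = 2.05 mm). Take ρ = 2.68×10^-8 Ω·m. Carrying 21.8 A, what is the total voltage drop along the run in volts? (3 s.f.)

1.20 V

Section 1: A_strand = π(6.9000e-04)² = 1.496e-06 m²; R₁ = ρL/(N·A_s) = (2.68×10^-8)(37.6)/(55×1.496e-06) = 0.01225 Ω
Section 2: A = π(2.05/2 mm)² = π(1.0250e-03 m)² = 3.301e-06 m²
R₂ = (2.68×10^-8)(5.27)/(3.301e-06) = 0.04279 Ω
R = R₁ + R₂ = 0.05504 Ω
V = IR = 21.8 × 0.05504 = 1.20 V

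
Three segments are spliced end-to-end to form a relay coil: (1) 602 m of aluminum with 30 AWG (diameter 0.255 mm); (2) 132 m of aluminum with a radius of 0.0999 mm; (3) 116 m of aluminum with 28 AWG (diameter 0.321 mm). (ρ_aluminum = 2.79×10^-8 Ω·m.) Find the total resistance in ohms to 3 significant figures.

486 Ω

Seg 1: A = π(0.255/2 mm)² = π(1.2750e-04 m)² = 5.107e-08 m²
R_1 = (2.79×10^-8)(602)/(5.107e-08) = 328.9 Ω
Seg 2: A = πr² = π(9.9900e-05 m)² = 3.135e-08 m²
R_2 = (2.79×10^-8)(132)/(3.135e-08) = 117.5 Ω
Seg 3: A = π(0.321/2 mm)² = π(1.6050e-04 m)² = 8.093e-08 m²
R_3 = (2.79×10^-8)(116)/(8.093e-08) = 39.99 Ω
R_total = R_1 + R_2 + R_3 = 486 Ω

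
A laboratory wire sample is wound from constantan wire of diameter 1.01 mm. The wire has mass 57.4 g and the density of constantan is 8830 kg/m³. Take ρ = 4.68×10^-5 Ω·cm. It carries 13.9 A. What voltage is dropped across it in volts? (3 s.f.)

65.9 V

ρ = 4.68×10^-5 Ω·cm = 4.68×10^-7 Ω·m
A = π(d/2)² = π(5.0500e-04 m)² = 8.0118e-07 m²
L = m/(density·A) = 0.0574/(8830×8.0118e-07) = 8.114 m
R = ρL/A = (4.68×10^-7)(8.114)/(8.0118e-07) = 4.739 Ω
V = IR = 13.9 × 4.739 = 65.9 V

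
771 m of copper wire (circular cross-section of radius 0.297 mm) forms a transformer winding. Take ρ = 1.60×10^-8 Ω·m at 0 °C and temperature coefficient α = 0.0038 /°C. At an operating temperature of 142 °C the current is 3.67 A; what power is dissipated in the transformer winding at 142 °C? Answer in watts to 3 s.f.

923 W

A = πr² = π(2.9700e-04 m)² = 2.771e-07 m²
R₍0₎ = ρL/A = (1.60×10^-8)(771)/(2.771e-07) = 44.52 Ω
R₍142₎ = R₍0₎(1 + αΔT) = 44.52 × (1 + 0.0038×142) = 68.54 Ω
P = I²R = (3.67)² × 68.54 = 923 W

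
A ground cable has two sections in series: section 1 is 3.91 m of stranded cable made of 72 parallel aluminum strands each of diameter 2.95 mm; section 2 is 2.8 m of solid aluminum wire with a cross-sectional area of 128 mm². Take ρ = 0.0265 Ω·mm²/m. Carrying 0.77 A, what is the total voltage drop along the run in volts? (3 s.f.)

ρ = 0.0265 Ω·mm²/m = 2.65×10^-8 Ω·m
Section 1: A_strand = π(1.4750e-03)² = 6.835e-06 m²; R₁ = ρL/(N·A_s) = (2.65×10^-8)(3.91)/(72×6.835e-06) = 2.106×10^-4 Ω
Section 2: A = 128 mm² = 1.280e-04 m²
R₂ = (2.65×10^-8)(2.8)/(1.280e-04) = 5.797×10^-4 Ω
R = R₁ + R₂ = 7.902×10^-4 Ω
V = IR = 0.77 × 7.902×10^-4 = 6.08×10^-4 V

6.08×10^-4 V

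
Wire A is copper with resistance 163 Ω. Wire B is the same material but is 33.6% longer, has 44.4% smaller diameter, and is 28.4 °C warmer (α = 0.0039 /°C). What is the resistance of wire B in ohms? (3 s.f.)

782 Ω

R ∝ ρL/d² with ρ ∝ (1+αΔT), so R_B/R_A = (1 + 33.6/100) × (1 − 44.4/100)⁻² × (1 + 0.0039×28.4)
= 1.336 × 3.235 × 1.111 = 4.8
R_B = 4.8 × 163 = 782 Ω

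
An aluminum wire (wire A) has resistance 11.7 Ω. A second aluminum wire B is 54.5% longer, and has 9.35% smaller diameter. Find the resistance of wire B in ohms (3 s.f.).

R ∝ L/d², so R_B/R_A = (1 + 54.5/100) × (1 − 9.35/100)⁻²
= 1.545 × 1.217 = 1.88
R_B = 1.88 × 11.7 = 22.0 Ω

22.0 Ω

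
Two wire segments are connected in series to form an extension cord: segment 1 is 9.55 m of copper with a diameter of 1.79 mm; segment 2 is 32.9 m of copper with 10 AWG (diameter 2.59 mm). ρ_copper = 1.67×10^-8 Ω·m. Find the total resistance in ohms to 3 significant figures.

0.168 Ω

Segment 1: A = π(d/2)² = π(8.9500e-04 m)² = 2.516e-06 m²
R₁ = ρL/A = (1.67×10^-8)(9.55)/(2.516e-06) = 0.06338 Ω
Segment 2: A = π(2.59/2 mm)² = π(1.2950e-03 m)² = 5.269e-06 m²
R₂ = (1.67×10^-8)(32.9)/(5.269e-06) = 0.1043 Ω
R = R₁ + R₂ = 0.168 Ω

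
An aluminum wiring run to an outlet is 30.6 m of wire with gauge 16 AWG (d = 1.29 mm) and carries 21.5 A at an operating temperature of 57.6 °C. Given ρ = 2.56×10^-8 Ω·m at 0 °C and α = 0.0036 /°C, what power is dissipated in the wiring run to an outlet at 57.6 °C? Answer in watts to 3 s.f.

A = π(1.29/2 mm)² = π(6.4500e-04 m)² = 1.307e-06 m²
R₍0₎ = ρL/A = (2.56×10^-8)(30.6)/(1.307e-06) = 0.5994 Ω
R₍57.6₎ = R₍0₎(1 + αΔT) = 0.5994 × (1 + 0.0036×57.6) = 0.7237 Ω
P = I²R = (21.5)² × 0.7237 = 335 W

335 W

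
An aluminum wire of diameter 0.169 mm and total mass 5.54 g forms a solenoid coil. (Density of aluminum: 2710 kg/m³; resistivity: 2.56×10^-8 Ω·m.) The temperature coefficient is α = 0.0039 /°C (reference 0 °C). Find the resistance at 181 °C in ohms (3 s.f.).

177 Ω

A = π(d/2)² = π(8.4500e-05 m)² = 2.2432e-08 m²
L = m/(density·A) = 0.00554/(2710×2.2432e-08) = 91.13 m
R = ρL/A = (2.56×10^-8)(91.13)/(2.2432e-08) = 104 Ω
R(181 °C) = 104 × (1 + 0.0039×181) = 177 Ω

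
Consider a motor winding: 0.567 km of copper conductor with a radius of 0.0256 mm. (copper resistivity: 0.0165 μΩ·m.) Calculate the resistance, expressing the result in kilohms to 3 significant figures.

4.54 kΩ

ρ = 0.0165 μΩ·m = 1.65×10^-8 Ω·m
A = πr² = π(2.5600e-05 m)² = 2.059e-09 m²
R = ρL/A = (1.65×10^-8)(567 m)/(2.059e-09 m²) = 4.54 kΩ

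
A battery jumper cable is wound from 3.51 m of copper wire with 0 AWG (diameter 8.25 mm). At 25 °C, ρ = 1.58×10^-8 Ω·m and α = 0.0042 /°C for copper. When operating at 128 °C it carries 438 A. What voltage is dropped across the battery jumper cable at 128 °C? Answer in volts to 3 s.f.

A = π(8.25/2 mm)² = π(4.1250e-03 m)² = 5.346e-05 m²
R₍25₎ = ρL/A = (1.58×10^-8)(3.51)/(5.346e-05) = 0.001037 Ω
R₍128₎ = R₍25₎(1 + αΔT) = 0.001037 × (1 + 0.0042×103) = 0.001486 Ω
V = IR = 438 × 0.001486 = 0.651 V

0.651 V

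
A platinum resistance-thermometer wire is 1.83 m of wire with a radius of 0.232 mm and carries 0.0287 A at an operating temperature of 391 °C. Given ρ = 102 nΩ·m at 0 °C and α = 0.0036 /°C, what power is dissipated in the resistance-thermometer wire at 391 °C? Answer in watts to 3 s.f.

0.00219 W

ρ = 102 nΩ·m = 1.02×10^-7 Ω·m
A = πr² = π(2.3200e-04 m)² = 1.691e-07 m²
R₍0₎ = ρL/A = (1.02×10^-7)(1.83)/(1.691e-07) = 1.104 Ω
R₍391₎ = R₍0₎(1 + αΔT) = 1.104 × (1 + 0.0036×391) = 2.658 Ω
P = I²R = (0.0287)² × 2.658 = 0.00219 W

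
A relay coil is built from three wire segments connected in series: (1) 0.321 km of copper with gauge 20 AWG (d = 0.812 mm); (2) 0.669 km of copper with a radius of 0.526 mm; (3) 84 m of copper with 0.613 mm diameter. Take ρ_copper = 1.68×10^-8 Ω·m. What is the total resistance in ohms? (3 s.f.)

Seg 1: A = π(0.812/2 mm)² = π(4.0600e-04 m)² = 5.178e-07 m²
R_1 = (1.68×10^-8)(321)/(5.178e-07) = 10.41 Ω
Seg 2: A = πr² = π(5.2600e-04 m)² = 8.692e-07 m²
R_2 = (1.68×10^-8)(669)/(8.692e-07) = 12.93 Ω
Seg 3: A = π(d/2)² = π(3.0650e-04 m)² = 2.951e-07 m²
R_3 = (1.68×10^-8)(84)/(2.951e-07) = 4.782 Ω
R_total = R_1 + R_2 + R_3 = 28.1 Ω

28.1 Ω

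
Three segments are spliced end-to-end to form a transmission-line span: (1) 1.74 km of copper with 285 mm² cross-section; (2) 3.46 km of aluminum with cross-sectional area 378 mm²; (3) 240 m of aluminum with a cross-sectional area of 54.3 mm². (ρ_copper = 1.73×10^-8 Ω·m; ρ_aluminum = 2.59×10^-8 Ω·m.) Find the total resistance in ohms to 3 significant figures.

Seg 1: A = 285 mm² = 2.850e-04 m²
R_1 = (1.73×10^-8)(1740)/(2.850e-04) = 0.1056 Ω
Seg 2: A = 378 mm² = 3.780e-04 m²
R_2 = (2.59×10^-8)(3460)/(3.780e-04) = 0.2371 Ω
Seg 3: A = 54.3 mm² = 5.430e-05 m²
R_3 = (2.59×10^-8)(240)/(5.430e-05) = 0.1145 Ω
R_total = R_1 + R_2 + R_3 = 0.457 Ω

0.457 Ω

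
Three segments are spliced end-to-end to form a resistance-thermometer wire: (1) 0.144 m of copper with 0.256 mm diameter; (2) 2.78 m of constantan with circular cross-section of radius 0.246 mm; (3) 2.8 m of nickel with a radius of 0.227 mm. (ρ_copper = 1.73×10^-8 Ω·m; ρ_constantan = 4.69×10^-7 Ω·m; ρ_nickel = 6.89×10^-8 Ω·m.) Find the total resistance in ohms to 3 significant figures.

Seg 1: A = π(d/2)² = π(1.2800e-04 m)² = 5.147e-08 m²
R_1 = (1.73×10^-8)(0.144)/(5.147e-08) = 0.0484 Ω
Seg 2: A = πr² = π(2.4600e-04 m)² = 1.901e-07 m²
R_2 = (4.69×10^-7)(2.78)/(1.901e-07) = 6.858 Ω
Seg 3: A = πr² = π(2.2700e-04 m)² = 1.619e-07 m²
R_3 = (6.89×10^-8)(2.8)/(1.619e-07) = 1.192 Ω
R_total = R_1 + R_2 + R_3 = 8.10 Ω

8.10 Ω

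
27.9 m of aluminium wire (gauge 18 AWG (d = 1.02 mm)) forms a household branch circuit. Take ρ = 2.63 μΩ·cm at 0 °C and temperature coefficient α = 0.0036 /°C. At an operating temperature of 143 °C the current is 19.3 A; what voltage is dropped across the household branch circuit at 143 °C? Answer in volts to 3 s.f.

ρ = 2.63 μΩ·cm = 2.63×10^-8 Ω·m
A = π(1.02/2 mm)² = π(5.1000e-04 m)² = 8.171e-07 m²
R₍0₎ = ρL/A = (2.63×10^-8)(27.9)/(8.171e-07) = 0.898 Ω
R₍143₎ = R₍0₎(1 + αΔT) = 0.898 × (1 + 0.0036×143) = 1.36 Ω
V = IR = 19.3 × 1.36 = 26.3 V

26.3 V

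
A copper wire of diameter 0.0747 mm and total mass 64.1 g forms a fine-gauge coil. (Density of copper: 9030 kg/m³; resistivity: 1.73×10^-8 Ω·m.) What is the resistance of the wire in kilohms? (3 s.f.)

6.39 kΩ

A = π(d/2)² = π(3.7350e-05 m)² = 4.3826e-09 m²
L = m/(density·A) = 0.0641/(9030×4.3826e-09) = 1620 m
R = ρL/A = (1.73×10^-8)(1620)/(4.3826e-09) = 6.39 kΩ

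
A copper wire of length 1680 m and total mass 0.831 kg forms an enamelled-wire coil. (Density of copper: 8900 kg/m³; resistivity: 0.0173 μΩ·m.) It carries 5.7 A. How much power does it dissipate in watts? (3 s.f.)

ρ = 0.0173 μΩ·m = 1.73×10^-8 Ω·m
A = m/(density·L) = 0.831/(8900×1680) = 5.5578e-08 m²
R = ρL/A = (1.73×10^-8)(1680)/(5.5578e-08) = 522.9 Ω
P = I²R = (5.7)² × 522.9 = 17000 W

17000 W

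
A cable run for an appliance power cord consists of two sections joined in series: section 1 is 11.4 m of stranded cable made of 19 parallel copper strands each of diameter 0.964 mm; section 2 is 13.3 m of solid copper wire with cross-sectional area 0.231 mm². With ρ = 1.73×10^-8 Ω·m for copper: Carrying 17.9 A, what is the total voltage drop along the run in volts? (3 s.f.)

Section 1: A_strand = π(4.8200e-04)² = 7.299e-07 m²; R₁ = ρL/(N·A_s) = (1.73×10^-8)(11.4)/(19×7.299e-07) = 0.01422 Ω
Section 2: A = 0.231 mm² = 2.310e-07 m²
R₂ = (1.73×10^-8)(13.3)/(2.310e-07) = 0.9961 Ω
R = R₁ + R₂ = 1.01 Ω
V = IR = 17.9 × 1.01 = 18.1 V

18.1 V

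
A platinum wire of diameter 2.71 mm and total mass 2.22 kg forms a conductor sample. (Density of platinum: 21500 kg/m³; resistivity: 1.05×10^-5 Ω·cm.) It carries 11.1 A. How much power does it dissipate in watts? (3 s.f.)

40.2 W

ρ = 1.05×10^-5 Ω·cm = 1.05×10^-7 Ω·m
A = π(d/2)² = π(1.3550e-03 m)² = 5.7680e-06 m²
L = m/(density·A) = 2.22/(21500×5.7680e-06) = 17.9 m
R = ρL/A = (1.05×10^-7)(17.9)/(5.7680e-06) = 0.3259 Ω
P = I²R = (11.1)² × 0.3259 = 40.2 W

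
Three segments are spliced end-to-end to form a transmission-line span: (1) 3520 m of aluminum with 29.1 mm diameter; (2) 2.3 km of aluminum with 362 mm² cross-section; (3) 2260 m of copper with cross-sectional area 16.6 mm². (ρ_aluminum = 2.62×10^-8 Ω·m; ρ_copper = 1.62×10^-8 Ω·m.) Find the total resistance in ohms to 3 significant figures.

Seg 1: A = π(d/2)² = π(1.4550e-02 m)² = 6.651e-04 m²
R_1 = (2.62×10^-8)(3520)/(6.651e-04) = 0.1387 Ω
Seg 2: A = 362 mm² = 3.620e-04 m²
R_2 = (2.62×10^-8)(2300)/(3.620e-04) = 0.1665 Ω
Seg 3: A = 16.6 mm² = 1.660e-05 m²
R_3 = (1.62×10^-8)(2260)/(1.660e-05) = 2.206 Ω
R_total = R_1 + R_2 + R_3 = 2.51 Ω

2.51 Ω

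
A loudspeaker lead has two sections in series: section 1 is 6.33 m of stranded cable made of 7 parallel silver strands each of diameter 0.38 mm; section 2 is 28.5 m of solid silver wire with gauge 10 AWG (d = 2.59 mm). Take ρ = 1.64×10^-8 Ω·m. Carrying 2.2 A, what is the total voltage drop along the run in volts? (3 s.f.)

0.483 V

Section 1: A_strand = π(1.9000e-04)² = 1.134e-07 m²; R₁ = ρL/(N·A_s) = (1.64×10^-8)(6.33)/(7×1.134e-07) = 0.1308 Ω
Section 2: A = π(2.59/2 mm)² = π(1.2950e-03 m)² = 5.269e-06 m²
R₂ = (1.64×10^-8)(28.5)/(5.269e-06) = 0.08872 Ω
R = R₁ + R₂ = 0.2195 Ω
V = IR = 2.2 × 0.2195 = 0.483 V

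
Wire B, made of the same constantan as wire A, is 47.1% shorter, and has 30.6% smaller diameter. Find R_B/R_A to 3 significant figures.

R ∝ L/d², so R_B/R_A = (1 − 47.1/100) × (1 − 30.6/100)⁻²
= 0.529 × 2.076 = 1.10

1.10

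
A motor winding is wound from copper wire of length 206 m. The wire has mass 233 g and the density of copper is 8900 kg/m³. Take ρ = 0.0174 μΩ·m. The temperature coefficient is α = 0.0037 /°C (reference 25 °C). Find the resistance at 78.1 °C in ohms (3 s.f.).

ρ = 0.0174 μΩ·m = 1.74×10^-8 Ω·m
A = m/(density·L) = 0.233/(8900×206) = 1.2709e-07 m²
R = ρL/A = (1.74×10^-8)(206)/(1.2709e-07) = 28.2 Ω
R(78.1 °C) = 28.2 × (1 + 0.0037×53.1) = 33.7 Ω

33.7 Ω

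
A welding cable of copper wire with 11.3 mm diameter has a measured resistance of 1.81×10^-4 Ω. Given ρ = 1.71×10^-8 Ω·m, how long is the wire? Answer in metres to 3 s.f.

A = π(d/2)² = π(5.6500e-03 m)² = 1.003e-04 m²
L = RA/ρ = (1.81×10^-4)(1.003e-04)/(1.71×10^-8) = 1.06 m

1.06 m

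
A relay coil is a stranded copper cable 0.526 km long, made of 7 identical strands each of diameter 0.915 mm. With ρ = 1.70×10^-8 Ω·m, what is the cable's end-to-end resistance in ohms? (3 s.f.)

1.94 Ω

A_strand = π(4.5750e-04 m)² = 6.576e-07 m²
R_strand = ρL/A = (1.70×10^-8)(526)/(6.576e-07) = 13.6 Ω
R_total = R_strand/N = 13.6/7 = 1.94 Ω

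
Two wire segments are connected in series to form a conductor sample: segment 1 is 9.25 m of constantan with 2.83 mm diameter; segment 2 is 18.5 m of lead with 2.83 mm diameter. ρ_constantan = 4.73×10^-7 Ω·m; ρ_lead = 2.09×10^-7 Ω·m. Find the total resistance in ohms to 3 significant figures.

Segment 1: A = π(d/2)² = π(1.4150e-03 m)² = 6.290e-06 m²
R₁ = ρL/A = (4.73×10^-7)(9.25)/(6.290e-06) = 0.6956 Ω
R₂ = (2.09×10^-7)(18.5)/(6.290e-06) = 0.6147 Ω
R = R₁ + R₂ = 1.31 Ω

1.31 Ω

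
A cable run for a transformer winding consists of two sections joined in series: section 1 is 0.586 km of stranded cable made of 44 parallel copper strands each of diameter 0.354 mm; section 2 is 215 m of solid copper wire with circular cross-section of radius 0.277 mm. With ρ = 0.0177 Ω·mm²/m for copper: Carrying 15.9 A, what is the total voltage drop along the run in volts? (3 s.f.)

289 V

ρ = 0.0177 Ω·mm²/m = 1.77×10^-8 Ω·m
Section 1: A_strand = π(1.7700e-04)² = 9.842e-08 m²; R₁ = ρL/(N·A_s) = (1.77×10^-8)(586)/(44×9.842e-08) = 2.395 Ω
Section 2: A = πr² = π(2.7700e-04 m)² = 2.411e-07 m²
R₂ = (1.77×10^-8)(215)/(2.411e-07) = 15.79 Ω
R = R₁ + R₂ = 18.18 Ω
V = IR = 15.9 × 18.18 = 289 V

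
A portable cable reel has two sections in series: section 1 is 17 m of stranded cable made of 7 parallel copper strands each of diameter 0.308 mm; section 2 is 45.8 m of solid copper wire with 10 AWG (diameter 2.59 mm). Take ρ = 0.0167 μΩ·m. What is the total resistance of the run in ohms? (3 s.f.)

0.690 Ω

ρ = 0.0167 μΩ·m = 1.67×10^-8 Ω·m
Section 1: A_strand = π(1.5400e-04)² = 7.451e-08 m²; R₁ = ρL/(N·A_s) = (1.67×10^-8)(17)/(7×7.451e-08) = 0.5443 Ω
Section 2: A = π(2.59/2 mm)² = π(1.2950e-03 m)² = 5.269e-06 m²
R₂ = (1.67×10^-8)(45.8)/(5.269e-06) = 0.1452 Ω
R = R₁ + R₂ = 0.690 Ω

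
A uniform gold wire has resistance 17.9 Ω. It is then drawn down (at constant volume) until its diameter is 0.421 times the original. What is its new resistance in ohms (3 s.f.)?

570 Ω

Volume constant ⇒ L' = L/r² with r = 0.421. R' = ρL'/A' = ρ(L/r²)/(πr²d₀²/4) = R/r⁴.
R' = 31.83 × 17.9 = 570 Ω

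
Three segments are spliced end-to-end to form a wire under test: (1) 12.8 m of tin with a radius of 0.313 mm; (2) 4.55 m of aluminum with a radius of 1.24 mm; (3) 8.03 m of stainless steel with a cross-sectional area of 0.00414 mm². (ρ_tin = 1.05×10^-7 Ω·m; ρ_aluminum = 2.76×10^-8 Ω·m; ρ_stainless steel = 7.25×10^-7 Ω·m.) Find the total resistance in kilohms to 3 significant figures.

Seg 1: A = πr² = π(3.1300e-04 m)² = 3.078e-07 m²
R_1 = (1.05×10^-7)(12.8)/(3.078e-07) = 4.367 Ω
Seg 2: A = πr² = π(1.2400e-03 m)² = 4.831e-06 m²
R_2 = (2.76×10^-8)(4.55)/(4.831e-06) = 0.026 Ω
Seg 3: A = 0.00414 mm² = 4.140e-09 m²
R_3 = (7.25×10^-7)(8.03)/(4.140e-09) = 1406 Ω
R_total = R_1 + R_2 + R_3 = 1.41 kΩ

1.41 kΩ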